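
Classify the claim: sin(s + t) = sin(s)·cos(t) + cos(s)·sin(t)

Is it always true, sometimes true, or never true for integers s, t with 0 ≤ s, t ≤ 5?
The identity holds for every pair in the range. For instance at (s, t) = (3, 3): both sides equal sin(6) ≈ -0.2794.

Answer: Always true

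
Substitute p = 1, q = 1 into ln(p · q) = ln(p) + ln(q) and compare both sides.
LHS = ln(1 · 1) = 0
RHS = ln(1) + ln(1) = 0

LHS = RHS: the two sides agree.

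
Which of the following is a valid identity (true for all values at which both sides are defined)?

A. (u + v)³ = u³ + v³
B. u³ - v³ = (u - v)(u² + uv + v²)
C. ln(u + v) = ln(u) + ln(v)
B

A: fails at (2, 7) — LHS = 729, RHS = 351.
B: holds — e.g. at (1, 1), both sides equal 0.
C: fails at (3, 5) — LHS = ln(8) ≈ 2.079, RHS = ln(3) + ln(5) ≈ 2.708.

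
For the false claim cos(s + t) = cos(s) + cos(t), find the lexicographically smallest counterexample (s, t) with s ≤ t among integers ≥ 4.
Substituting (4, 4) into the claim:
LHS = cos(4 + 4) = cos(8) ≈ -0.1455
RHS = cos(4) + cos(4) = 2·cos(4) ≈ -1.307

Since LHS ≠ RHS, this pair disproves the claim, and no lexicographically smaller pair (s ≤ t, integers ≥ 4) does.

For instance (5, 7) is also a counterexample (LHS = cos(12) ≈ 0.8439, RHS = cos(5) + cos(7) ≈ 1.038), but it's lexicographically larger.

Answer: (s, t) = (4, 4)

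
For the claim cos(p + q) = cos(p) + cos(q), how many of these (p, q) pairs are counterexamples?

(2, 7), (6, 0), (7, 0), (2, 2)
Testing each pair:
(2, 7): LHS = cos(9) ≈ -0.9111, RHS = cos(2) + cos(7) ≈ 0.3378 → counterexample
(6, 0): LHS = cos(6) ≈ 0.9602, RHS = cos(6) + 1 ≈ 1.96 → counterexample
(7, 0): LHS = cos(7) ≈ 0.7539, RHS = cos(7) + 1 ≈ 1.754 → counterexample
(2, 2): LHS = cos(4) ≈ -0.6536, RHS = 2·cos(2) ≈ -0.8323 → counterexample

That makes 4 counterexamples.

Answer: 4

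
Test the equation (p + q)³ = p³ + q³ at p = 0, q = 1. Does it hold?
Substituting p = 0, q = 1:

LHS = (0 + 1)³ = 1
RHS = 0³ + 1³ = 1

LHS = RHS, so the equation holds at this point.

Answer: Holds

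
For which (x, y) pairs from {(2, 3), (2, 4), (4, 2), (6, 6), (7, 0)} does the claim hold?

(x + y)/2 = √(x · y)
Testing each pair:
(2, 3): LHS = 5/2, RHS = √(6) ≈ 2.449 → fails
(2, 4): LHS = 3, RHS = 2·√(2) ≈ 2.828 → fails
(4, 2): LHS = 3, RHS = 2·√(2) ≈ 2.828 → fails
(6, 6): LHS = 6, RHS = 6 → holds
(7, 0): LHS = 7/2, RHS = 0 → fails

1 of 5 pairs satisfies the claim.

Answer: (6, 6)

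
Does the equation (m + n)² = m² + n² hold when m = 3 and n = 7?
Substituting m = 3, n = 7:

LHS = (3 + 7)² = 100
RHS = 3² + 7² = 58

LHS ≠ RHS, so the equation does not hold at this point.

Answer: Fails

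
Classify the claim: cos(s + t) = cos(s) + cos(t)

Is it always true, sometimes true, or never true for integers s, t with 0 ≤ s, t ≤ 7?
Never true

The claim fails for every pair in the range. For instance at (s, t) = (6, 2): LHS = cos(8) ≈ -0.1455, RHS = cos(2) + cos(6) ≈ 0.544.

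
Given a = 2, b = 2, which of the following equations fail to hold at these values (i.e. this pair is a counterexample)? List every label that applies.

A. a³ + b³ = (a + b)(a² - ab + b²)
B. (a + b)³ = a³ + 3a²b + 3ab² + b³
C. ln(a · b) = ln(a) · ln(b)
C

Evaluating each claim at the given values:
A. LHS = 16, RHS = 16 → holds here (LHS = RHS)
B. LHS = 64, RHS = 64 → holds here (LHS = RHS)
C. LHS = ln(4) ≈ 1.386, RHS = ln(2)² ≈ 0.4805 → fails here (LHS ≠ RHS)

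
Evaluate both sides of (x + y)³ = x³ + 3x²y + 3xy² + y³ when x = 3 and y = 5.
LHS = (3 + 5)³ = 512
RHS = 3³ + 3·3²·5 + 3·3·5² + 5³ = 512

LHS = RHS: the two sides agree.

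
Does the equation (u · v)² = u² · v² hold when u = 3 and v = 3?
Holds

Substituting u = 3, v = 3:

LHS = (3 · 3)² = 81
RHS = 3² · 3² = 81

LHS = RHS, so the equation holds at this point.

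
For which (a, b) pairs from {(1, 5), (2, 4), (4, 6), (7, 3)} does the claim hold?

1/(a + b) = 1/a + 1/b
None

Testing each pair:
(1, 5): LHS = 1/6, RHS = 6/5 → fails
(2, 4): LHS = 1/6, RHS = 3/4 → fails
(4, 6): LHS = 1/10, RHS = 5/12 → fails
(7, 3): LHS = 1/10, RHS = 10/21 → fails

No pair satisfies the claim.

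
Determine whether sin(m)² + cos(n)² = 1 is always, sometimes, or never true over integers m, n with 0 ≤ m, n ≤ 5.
Sometimes true

It holds at (m, n) = (0, 0) (both sides equal 1), but fails at (m, n) = (5, 1) (LHS = cos(1)² + sin(5)² ≈ 1.211, RHS = 1).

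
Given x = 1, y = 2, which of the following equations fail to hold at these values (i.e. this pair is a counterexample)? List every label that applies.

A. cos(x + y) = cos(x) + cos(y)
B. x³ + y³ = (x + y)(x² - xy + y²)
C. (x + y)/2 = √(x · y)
A, C

Evaluating each claim at the given values:
A. LHS = cos(3) ≈ -0.99, RHS = cos(2) + cos(1) ≈ 0.1242 → fails here (LHS ≠ RHS)
B. LHS = 9, RHS = 9 → holds here (LHS = RHS)
C. LHS = 3/2, RHS = √(2) ≈ 1.414 → fails here (LHS ≠ RHS)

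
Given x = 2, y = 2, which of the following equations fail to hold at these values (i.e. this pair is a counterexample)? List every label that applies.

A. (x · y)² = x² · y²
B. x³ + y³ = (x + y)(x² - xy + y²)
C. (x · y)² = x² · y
Evaluating each claim at the given values:
A. LHS = 16, RHS = 16 → holds here (LHS = RHS)
B. LHS = 16, RHS = 16 → holds here (LHS = RHS)
C. LHS = 16, RHS = 8 → fails here (LHS ≠ RHS)

Answer: C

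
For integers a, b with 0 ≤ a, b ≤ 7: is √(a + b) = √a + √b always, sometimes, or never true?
It holds at (a, b) = (6, 0) (both sides equal √(6) ≈ 2.449), but fails at (a, b) = (1, 7) (LHS = 2·√(2) ≈ 2.828, RHS = 1 + √(7) ≈ 3.646).

Answer: Sometimes true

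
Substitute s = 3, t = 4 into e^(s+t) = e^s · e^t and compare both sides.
LHS = e^(3+4) = e^7 ≈ 1097
RHS = e^3 · e^4 = e^7 ≈ 1097

LHS = RHS: the two sides agree.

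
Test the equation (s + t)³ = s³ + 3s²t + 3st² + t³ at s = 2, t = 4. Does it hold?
Holds

Substituting s = 2, t = 4:

LHS = (2 + 4)³ = 216
RHS = 2³ + 3·2²·4 + 3·2·4² + 4³ = 216

LHS = RHS, so the equation holds at this point.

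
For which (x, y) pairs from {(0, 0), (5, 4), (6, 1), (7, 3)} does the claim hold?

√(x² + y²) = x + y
(0, 0)

Testing each pair:
(0, 0): LHS = 0, RHS = 0 → holds
(5, 4): LHS = √(41) ≈ 6.403, RHS = 9 → fails
(6, 1): LHS = √(37) ≈ 6.083, RHS = 7 → fails
(7, 3): LHS = √(58) ≈ 7.616, RHS = 10 → fails

1 of 4 pairs satisfies the claim.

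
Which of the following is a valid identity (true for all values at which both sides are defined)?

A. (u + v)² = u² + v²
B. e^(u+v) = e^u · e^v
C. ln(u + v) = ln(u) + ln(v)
A: fails at (3, 4) — LHS = 49, RHS = 25.
B: holds — e.g. at (1, 3), both sides equal e^4 ≈ 54.6.
C: fails at (1, 4) — LHS = ln(5) ≈ 1.609, RHS = ln(4) ≈ 1.386.

Answer: B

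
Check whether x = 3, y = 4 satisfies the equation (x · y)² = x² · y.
Substituting x = 3, y = 4:

LHS = (3 · 4)² = 144
RHS = 3² · 4 = 36

LHS ≠ RHS, so the equation does not hold at this point.

Answer: Fails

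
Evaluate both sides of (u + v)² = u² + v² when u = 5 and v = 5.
LHS = (5 + 5)² = 100
RHS = 5² + 5² = 50

LHS ≠ RHS, so the equation does not hold here.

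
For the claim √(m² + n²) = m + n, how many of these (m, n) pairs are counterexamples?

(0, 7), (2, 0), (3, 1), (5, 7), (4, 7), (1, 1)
4

Testing each pair:
(0, 7): LHS = 7, RHS = 7 → satisfies claim
(2, 0): LHS = 2, RHS = 2 → satisfies claim
(3, 1): LHS = √(10) ≈ 3.162, RHS = 4 → counterexample
(5, 7): LHS = √(74) ≈ 8.602, RHS = 12 → counterexample
(4, 7): LHS = √(65) ≈ 8.062, RHS = 11 → counterexample
(1, 1): LHS = √(2) ≈ 1.414, RHS = 2 → counterexample

That makes 4 counterexamples.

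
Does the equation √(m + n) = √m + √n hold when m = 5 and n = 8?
Substituting m = 5, n = 8:

LHS = √(5 + 8) = √(13) ≈ 3.606
RHS = √5 + √8 = √(5) + 2·√(2) ≈ 5.064

LHS ≠ RHS, so the equation does not hold at this point.

Answer: Fails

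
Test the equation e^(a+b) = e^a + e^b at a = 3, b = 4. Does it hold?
Substituting a = 3, b = 4:

LHS = e^(3+4) = e^7 ≈ 1097
RHS = e^3 + e^4 ≈ 74.68

LHS ≠ RHS, so the equation does not hold at this point.

Answer: Fails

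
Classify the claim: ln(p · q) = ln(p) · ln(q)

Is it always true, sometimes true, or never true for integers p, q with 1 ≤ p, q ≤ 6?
Sometimes true

It holds at (p, q) = (1, 1) (both sides equal 0), but fails at (p, q) = (3, 6) (LHS = ln(18) ≈ 2.89, RHS = ln(3)·ln(6) ≈ 1.968).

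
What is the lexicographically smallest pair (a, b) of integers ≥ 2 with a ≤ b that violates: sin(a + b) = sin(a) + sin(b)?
(a, b) = (2, 2)

Substituting (2, 2) into the claim:
LHS = sin(2 + 2) = sin(4) ≈ -0.7568
RHS = sin(2) + sin(2) = 2·sin(2) ≈ 1.819

Since LHS ≠ RHS, this pair disproves the claim, and no lexicographically smaller pair (a ≤ b, integers ≥ 2) does.

For instance (2, 6) is also a counterexample (LHS = sin(8) ≈ 0.9894, RHS = sin(6) + sin(2) ≈ 0.6299), but it's lexicographically larger.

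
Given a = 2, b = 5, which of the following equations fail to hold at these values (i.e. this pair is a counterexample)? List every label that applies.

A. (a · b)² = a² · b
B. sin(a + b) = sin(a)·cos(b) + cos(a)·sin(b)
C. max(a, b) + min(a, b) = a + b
A

Evaluating each claim at the given values:
A. LHS = 100, RHS = 20 → fails here (LHS ≠ RHS)
B. LHS = sin(7) ≈ 0.657, RHS = sin(2)·cos(5) + sin(5)·cos(2) ≈ 0.657 → holds here (LHS = RHS)
C. LHS = 7, RHS = 7 → holds here (LHS = RHS)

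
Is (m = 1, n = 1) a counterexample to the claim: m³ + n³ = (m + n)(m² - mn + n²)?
No

Substituting m = 1, n = 1:
LHS = 1³ + 1³ = 2
RHS = (1 + 1)(1² - 1·1 + 1²) = 2

The sides agree, so this pair does not disprove the claim.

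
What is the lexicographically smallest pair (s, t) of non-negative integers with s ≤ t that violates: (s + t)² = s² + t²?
(s, t) = (1, 1)

Substituting (1, 1) into the claim:
LHS = (1 + 1)² = 4
RHS = 1² + 1² = 2

Since LHS ≠ RHS, this pair disproves the claim, and no lexicographically smaller pair (s ≤ t, non-negative integers) does.

For instance (2, 2) is also a counterexample (LHS = 16, RHS = 8), but it's lexicographically larger.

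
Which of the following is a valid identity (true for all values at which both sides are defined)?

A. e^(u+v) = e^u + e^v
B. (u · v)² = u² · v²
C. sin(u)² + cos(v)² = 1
B

A: fails at (5, 5) — LHS = e^10 ≈ 22026.5, RHS = 2·e^5 ≈ 296.8.
B: holds — e.g. at (4, 5), both sides equal 400.
C: fails at (1, 4) — LHS = cos(4)² + sin(1)² ≈ 1.135, RHS = 1.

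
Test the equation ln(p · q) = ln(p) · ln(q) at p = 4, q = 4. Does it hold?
Fails

Substituting p = 4, q = 4:

LHS = ln(4 · 4) = ln(16) ≈ 2.773
RHS = ln(4) · ln(4) = ln(4)² ≈ 1.922

LHS ≠ RHS, so the equation does not hold at this point.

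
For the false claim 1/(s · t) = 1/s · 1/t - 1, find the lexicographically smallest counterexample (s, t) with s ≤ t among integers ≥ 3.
(s, t) = (3, 3)

Substituting (3, 3) into the claim:
LHS = 1/(3 · 3) = 1/9
RHS = 1/3 · 1/3 - 1 = -8/9

Since LHS ≠ RHS, this pair disproves the claim, and no lexicographically smaller pair (s ≤ t, integers ≥ 3) does.

For instance (10, 10) is also a counterexample (LHS = 1/100, RHS = -99/100), but it's lexicographically larger.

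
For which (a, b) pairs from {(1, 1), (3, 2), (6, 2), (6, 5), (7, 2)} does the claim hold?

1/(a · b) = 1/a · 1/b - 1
Testing each pair:
(1, 1): LHS = 1, RHS = 0 → fails
(3, 2): LHS = 1/6, RHS = -5/6 → fails
(6, 2): LHS = 1/12, RHS = -11/12 → fails
(6, 5): LHS = 1/30, RHS = -29/30 → fails
(7, 2): LHS = 1/14, RHS = -13/14 → fails

No pair satisfies the claim.

Answer: None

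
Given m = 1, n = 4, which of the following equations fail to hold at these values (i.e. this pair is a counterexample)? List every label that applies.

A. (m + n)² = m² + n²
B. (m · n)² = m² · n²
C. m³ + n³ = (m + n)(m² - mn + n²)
A

Evaluating each claim at the given values:
A. LHS = 25, RHS = 17 → fails here (LHS ≠ RHS)
B. LHS = 16, RHS = 16 → holds here (LHS = RHS)
C. LHS = 65, RHS = 65 → holds here (LHS = RHS)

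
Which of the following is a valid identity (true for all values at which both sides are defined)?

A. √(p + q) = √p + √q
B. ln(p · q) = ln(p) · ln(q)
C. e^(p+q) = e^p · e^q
C

A: fails at (1, 1) — LHS = √(2) ≈ 1.414, RHS = 2.
B: fails at (1, 2) — LHS = ln(2) ≈ 0.6931, RHS = 0.
C: holds — e.g. at (5, 5), both sides equal e^10 ≈ 22026.5.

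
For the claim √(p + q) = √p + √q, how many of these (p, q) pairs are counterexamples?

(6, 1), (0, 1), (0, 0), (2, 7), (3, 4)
Testing each pair:
(6, 1): LHS = √(7) ≈ 2.646, RHS = 1 + √(6) ≈ 3.449 → counterexample
(0, 1): LHS = 1, RHS = 1 → satisfies claim
(0, 0): LHS = 0, RHS = 0 → satisfies claim
(2, 7): LHS = 3, RHS = √(2) + √(7) ≈ 4.06 → counterexample
(3, 4): LHS = √(7) ≈ 2.646, RHS = √(3) + 2 ≈ 3.732 → counterexample

That makes 3 counterexamples.

Answer: 3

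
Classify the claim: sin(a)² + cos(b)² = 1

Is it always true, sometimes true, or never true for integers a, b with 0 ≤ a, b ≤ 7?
Sometimes true

It holds at (a, b) = (5, 5) (both sides equal 1), but fails at (a, b) = (0, 6) (LHS = cos(6)² ≈ 0.9219, RHS = 1).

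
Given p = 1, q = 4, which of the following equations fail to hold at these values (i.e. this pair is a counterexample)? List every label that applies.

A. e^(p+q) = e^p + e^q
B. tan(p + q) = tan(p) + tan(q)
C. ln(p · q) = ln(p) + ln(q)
A, B

Evaluating each claim at the given values:
A. LHS = e^5 ≈ 148.4, RHS = e + e^4 ≈ 57.32 → fails here (LHS ≠ RHS)
B. LHS = tan(5) ≈ -3.381, RHS = tan(4) + tan(1) ≈ 2.715 → fails here (LHS ≠ RHS)
C. LHS = ln(4) ≈ 1.386, RHS = ln(4) ≈ 1.386 → holds here (LHS = RHS)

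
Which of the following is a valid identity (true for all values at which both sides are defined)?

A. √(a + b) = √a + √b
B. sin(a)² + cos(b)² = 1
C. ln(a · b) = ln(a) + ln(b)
C

A: fails at (4, 4) — LHS = 2·√(2) ≈ 2.828, RHS = 4.
B: fails at (0, 1) — LHS = cos(1)² ≈ 0.2919, RHS = 1.
C: holds — e.g. at (2, 4), both sides equal ln(8) ≈ 2.079.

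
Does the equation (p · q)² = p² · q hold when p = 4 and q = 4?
Fails

Substituting p = 4, q = 4:

LHS = (4 · 4)² = 256
RHS = 4² · 4 = 64

LHS ≠ RHS, so the equation does not hold at this point.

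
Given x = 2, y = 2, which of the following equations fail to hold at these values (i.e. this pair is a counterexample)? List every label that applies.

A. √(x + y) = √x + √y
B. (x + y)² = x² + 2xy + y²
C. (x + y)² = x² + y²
Evaluating each claim at the given values:
A. LHS = 2, RHS = 2·√(2) ≈ 2.828 → fails here (LHS ≠ RHS)
B. LHS = 16, RHS = 16 → holds here (LHS = RHS)
C. LHS = 16, RHS = 8 → fails here (LHS ≠ RHS)

Answer: A, C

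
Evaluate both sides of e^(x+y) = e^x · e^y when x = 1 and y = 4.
LHS = e^(1+4) = e^5 ≈ 148.4
RHS = e^1 · e^4 = e^5 ≈ 148.4

LHS = RHS: the two sides agree.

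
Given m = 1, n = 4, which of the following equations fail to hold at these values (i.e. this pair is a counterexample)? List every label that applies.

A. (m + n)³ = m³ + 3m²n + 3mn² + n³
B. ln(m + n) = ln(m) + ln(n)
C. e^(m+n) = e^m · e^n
B

Evaluating each claim at the given values:
A. LHS = 125, RHS = 125 → holds here (LHS = RHS)
B. LHS = ln(5) ≈ 1.609, RHS = ln(4) ≈ 1.386 → fails here (LHS ≠ RHS)
C. LHS = e^5 ≈ 148.4, RHS = e^5 ≈ 148.4 → holds here (LHS = RHS)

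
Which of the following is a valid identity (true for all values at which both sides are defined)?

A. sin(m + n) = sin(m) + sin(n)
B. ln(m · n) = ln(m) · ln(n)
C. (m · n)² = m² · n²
C

A: fails at (1, 1) — LHS = sin(2) ≈ 0.9093, RHS = 2·sin(1) ≈ 1.683.
B: fails at (1, 5) — LHS = ln(5) ≈ 1.609, RHS = 0.
C: holds — e.g. at (2, 4), both sides equal 64.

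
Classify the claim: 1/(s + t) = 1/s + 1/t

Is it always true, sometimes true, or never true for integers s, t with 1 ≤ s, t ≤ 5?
The claim fails for every pair in the range. For instance at (s, t) = (3, 3): LHS = 1/6, RHS = 2/3.

Answer: Never true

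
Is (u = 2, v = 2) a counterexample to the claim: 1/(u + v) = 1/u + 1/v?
Yes

Substituting u = 2, v = 2:
LHS = 1/(2 + 2) = 1/4
RHS = 1/2 + 1/2 = 1

Since LHS ≠ RHS, this pair disproves the claim.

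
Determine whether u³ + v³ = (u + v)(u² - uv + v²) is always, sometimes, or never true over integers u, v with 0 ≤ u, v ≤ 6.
Always true

The identity holds for every pair in the range. For instance at (u, v) = (2, 3): both sides equal 35.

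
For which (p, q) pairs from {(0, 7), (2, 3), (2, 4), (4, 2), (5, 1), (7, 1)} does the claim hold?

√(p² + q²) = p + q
(0, 7)

Testing each pair:
(0, 7): LHS = 7, RHS = 7 → holds
(2, 3): LHS = √(13) ≈ 3.606, RHS = 5 → fails
(2, 4): LHS = 2·√(5) ≈ 4.472, RHS = 6 → fails
(4, 2): LHS = 2·√(5) ≈ 4.472, RHS = 6 → fails
(5, 1): LHS = √(26) ≈ 5.099, RHS = 6 → fails
(7, 1): LHS = 5·√(2) ≈ 7.071, RHS = 8 → fails

1 of 6 pairs satisfies the claim.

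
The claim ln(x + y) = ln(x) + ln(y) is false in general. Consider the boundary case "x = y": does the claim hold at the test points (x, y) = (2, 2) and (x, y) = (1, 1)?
Only at (2, 2)

At (2, 2): LHS = ln(4) ≈ 1.386, RHS = 2·ln(2) ≈ 1.386 → equal
At (1, 1): LHS = ln(2) ≈ 0.6931 ≠ RHS = 0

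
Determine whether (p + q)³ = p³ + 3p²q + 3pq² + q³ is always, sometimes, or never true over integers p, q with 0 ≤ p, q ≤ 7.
Always true

The identity holds for every pair in the range. For instance at (p, q) = (3, 5): both sides equal 512.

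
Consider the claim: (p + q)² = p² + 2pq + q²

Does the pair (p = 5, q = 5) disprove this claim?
Substituting p = 5, q = 5:
LHS = (5 + 5)² = 100
RHS = 5² + 2·5·5 + 5² = 100

The sides agree, so this pair does not disprove the claim.

Answer: No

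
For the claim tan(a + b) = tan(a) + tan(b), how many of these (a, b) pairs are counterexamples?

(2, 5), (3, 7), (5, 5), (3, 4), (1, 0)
4

Testing each pair:
(2, 5): LHS = tan(7) ≈ 0.8714, RHS = tan(5) + tan(2) ≈ -5.566 → counterexample
(3, 7): LHS = tan(10) ≈ 0.6484, RHS = tan(3) + tan(7) ≈ 0.7289 → counterexample
(5, 5): LHS = tan(10) ≈ 0.6484, RHS = 2·tan(5) ≈ -6.761 → counterexample
(3, 4): LHS = tan(7) ≈ 0.8714, RHS = tan(3) + tan(4) ≈ 1.015 → counterexample
(1, 0): LHS = tan(1) ≈ 1.557, RHS = tan(1) ≈ 1.557 → satisfies claim

That makes 4 counterexamples.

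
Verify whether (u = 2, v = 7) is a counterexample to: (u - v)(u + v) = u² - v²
No

Substituting u = 2, v = 7:
LHS = (2 - 7)(2 + 7) = -45
RHS = 2² - 7² = -45

The sides agree, so this pair does not disprove the claim.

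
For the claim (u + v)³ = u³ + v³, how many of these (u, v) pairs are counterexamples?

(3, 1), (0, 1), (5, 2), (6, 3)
3

Testing each pair:
(3, 1): LHS = 64, RHS = 28 → counterexample
(0, 1): LHS = 1, RHS = 1 → satisfies claim
(5, 2): LHS = 343, RHS = 133 → counterexample
(6, 3): LHS = 729, RHS = 243 → counterexample

That makes 3 counterexamples.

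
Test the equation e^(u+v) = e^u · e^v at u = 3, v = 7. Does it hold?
Substituting u = 3, v = 7:

LHS = e^(3+7) = e^10 ≈ 22026.5
RHS = e^3 · e^7 = e^10 ≈ 22026.5

LHS = RHS, so the equation holds at this point.

Answer: Holds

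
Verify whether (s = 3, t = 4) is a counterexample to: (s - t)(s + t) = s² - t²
Substituting s = 3, t = 4:
LHS = (3 - 4)(3 + 4) = -7
RHS = 3² - 4² = -7

The sides agree, so this pair does not disprove the claim.

Answer: No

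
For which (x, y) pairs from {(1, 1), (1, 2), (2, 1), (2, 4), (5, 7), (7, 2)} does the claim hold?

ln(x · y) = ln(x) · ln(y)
(1, 1)

Testing each pair:
(1, 1): LHS = 0, RHS = 0 → holds
(1, 2): LHS = ln(2) ≈ 0.6931, RHS = 0 → fails
(2, 1): LHS = ln(2) ≈ 0.6931, RHS = 0 → fails
(2, 4): LHS = ln(8) ≈ 2.079, RHS = ln(2)·ln(4) ≈ 0.9609 → fails
(5, 7): LHS = ln(35) ≈ 3.555, RHS = ln(5)·ln(7) ≈ 3.132 → fails
(7, 2): LHS = ln(14) ≈ 2.639, RHS = ln(2)·ln(7) ≈ 1.349 → fails

1 of 6 pairs satisfies the claim.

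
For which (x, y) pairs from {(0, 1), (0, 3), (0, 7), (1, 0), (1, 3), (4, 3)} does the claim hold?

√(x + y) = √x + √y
Testing each pair:
(0, 1): LHS = 1, RHS = 1 → holds
(0, 3): LHS = √(3) ≈ 1.732, RHS = √(3) ≈ 1.732 → holds
(0, 7): LHS = √(7) ≈ 2.646, RHS = √(7) ≈ 2.646 → holds
(1, 0): LHS = 1, RHS = 1 → holds
(1, 3): LHS = 2, RHS = 1 + √(3) ≈ 2.732 → fails
(4, 3): LHS = √(7) ≈ 2.646, RHS = √(3) + 2 ≈ 3.732 → fails

4 of 6 pairs satisfy the claim.

Answer: (0, 1), (0, 3), (0, 7), (1, 0)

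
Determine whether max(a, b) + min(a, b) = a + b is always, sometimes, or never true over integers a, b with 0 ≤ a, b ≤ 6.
Always true

The identity holds for every pair in the range. For instance at (a, b) = (2, 2): both sides equal 4.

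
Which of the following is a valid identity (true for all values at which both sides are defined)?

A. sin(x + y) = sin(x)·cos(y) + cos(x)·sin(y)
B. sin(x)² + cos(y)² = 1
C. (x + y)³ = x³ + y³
A: holds — e.g. at (4, 6), both sides equal sin(10) ≈ -0.544.
B: fails at (4, 5) — LHS = cos(5)² + sin(4)² ≈ 0.6532, RHS = 1.
C: fails at (1, 1) — LHS = 8, RHS = 2.

Answer: A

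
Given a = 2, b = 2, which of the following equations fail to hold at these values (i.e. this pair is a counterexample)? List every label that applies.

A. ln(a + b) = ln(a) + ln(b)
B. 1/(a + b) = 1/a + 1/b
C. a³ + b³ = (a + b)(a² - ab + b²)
B

Evaluating each claim at the given values:
A. LHS = ln(4) ≈ 1.386, RHS = 2·ln(2) ≈ 1.386 → holds here (LHS = RHS)
B. LHS = 1/4, RHS = 1 → fails here (LHS ≠ RHS)
C. LHS = 16, RHS = 16 → holds here (LHS = RHS)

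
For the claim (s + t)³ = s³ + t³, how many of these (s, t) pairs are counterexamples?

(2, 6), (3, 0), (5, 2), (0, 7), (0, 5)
Testing each pair:
(2, 6): LHS = 512, RHS = 224 → counterexample
(3, 0): LHS = 27, RHS = 27 → satisfies claim
(5, 2): LHS = 343, RHS = 133 → counterexample
(0, 7): LHS = 343, RHS = 343 → satisfies claim
(0, 5): LHS = 125, RHS = 125 → satisfies claim

That makes 2 counterexamples.

Answer: 2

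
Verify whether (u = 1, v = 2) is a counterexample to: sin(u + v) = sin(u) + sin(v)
Substituting u = 1, v = 2:
LHS = sin(1 + 2) = sin(3) ≈ 0.1411
RHS = sin(1) + sin(2) ≈ 1.751

Since LHS ≠ RHS, this pair disproves the claim.

Answer: Yes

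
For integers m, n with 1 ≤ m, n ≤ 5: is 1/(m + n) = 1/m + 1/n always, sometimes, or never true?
Never true

The claim fails for every pair in the range. For instance at (m, n) = (2, 4): LHS = 1/6, RHS = 3/4.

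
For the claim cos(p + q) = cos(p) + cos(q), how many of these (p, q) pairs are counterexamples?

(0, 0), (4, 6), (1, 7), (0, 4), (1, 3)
5

Testing each pair:
(0, 0): LHS = 1, RHS = 2 → counterexample
(4, 6): LHS = cos(10) ≈ -0.8391, RHS = cos(4) + cos(6) ≈ 0.3065 → counterexample
(1, 7): LHS = cos(8) ≈ -0.1455, RHS = cos(1) + cos(7) ≈ 1.294 → counterexample
(0, 4): LHS = cos(4) ≈ -0.6536, RHS = cos(4) + 1 ≈ 0.3464 → counterexample
(1, 3): LHS = cos(4) ≈ -0.6536, RHS = cos(3) + cos(1) ≈ -0.4497 → counterexample

That makes 5 counterexamples.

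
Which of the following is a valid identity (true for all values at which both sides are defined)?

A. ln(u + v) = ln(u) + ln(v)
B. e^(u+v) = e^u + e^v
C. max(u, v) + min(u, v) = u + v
A: fails at (1, 2) — LHS = ln(3) ≈ 1.099, RHS = ln(2) ≈ 0.6931.
B: fails at (2, 7) — LHS = e^9 ≈ 8103, RHS = e^2 + e^7 ≈ 1104.
C: holds — e.g. at (0, 1), both sides equal 1.

Answer: C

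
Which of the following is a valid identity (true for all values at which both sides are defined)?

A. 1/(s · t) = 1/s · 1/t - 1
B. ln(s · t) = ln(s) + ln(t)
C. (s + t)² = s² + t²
A: fails at (1, 3) — LHS = 1/3, RHS = -2/3.
B: holds — e.g. at (2, 7), both sides equal ln(14) ≈ 2.639.
C: fails at (5, 8) — LHS = 169, RHS = 89.

Answer: B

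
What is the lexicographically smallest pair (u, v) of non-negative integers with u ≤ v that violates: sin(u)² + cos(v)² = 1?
(u, v) = (0, 1)

At (0, 0): both sides equal 1, so it holds there.

Substituting (0, 1) into the claim:
LHS = sin(0)² + cos(1)² = cos(1)² ≈ 0.2919
RHS = 1

Since LHS ≠ RHS, this pair disproves the claim, and no lexicographically smaller pair (u ≤ v, non-negative integers) does.

For instance (0, 7) is also a counterexample (LHS = cos(7)² ≈ 0.5684, RHS = 1), but it's lexicographically larger.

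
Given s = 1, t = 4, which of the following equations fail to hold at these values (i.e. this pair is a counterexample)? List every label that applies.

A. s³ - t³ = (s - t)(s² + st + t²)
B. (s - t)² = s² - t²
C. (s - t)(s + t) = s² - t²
B

Evaluating each claim at the given values:
A. LHS = -63, RHS = -63 → holds here (LHS = RHS)
B. LHS = 9, RHS = -15 → fails here (LHS ≠ RHS)
C. LHS = -15, RHS = -15 → holds here (LHS = RHS)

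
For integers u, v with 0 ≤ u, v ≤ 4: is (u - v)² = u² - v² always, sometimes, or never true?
Sometimes true

It holds at (u, v) = (3, 0) (both sides equal 9), but fails at (u, v) = (2, 1) (LHS = 1, RHS = 3).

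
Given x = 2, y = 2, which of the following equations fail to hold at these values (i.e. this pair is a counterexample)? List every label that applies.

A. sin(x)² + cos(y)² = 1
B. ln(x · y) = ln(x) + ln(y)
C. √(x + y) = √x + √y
C

Evaluating each claim at the given values:
A. LHS = cos(2)² + sin(2)² = 1, RHS = 1 → holds here (LHS = RHS)
B. LHS = ln(4) ≈ 1.386, RHS = 2·ln(2) ≈ 1.386 → holds here (LHS = RHS)
C. LHS = 2, RHS = 2·√(2) ≈ 2.828 → fails here (LHS ≠ RHS)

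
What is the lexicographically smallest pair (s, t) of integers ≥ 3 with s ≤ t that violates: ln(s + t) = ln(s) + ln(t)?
Substituting (3, 3) into the claim:
LHS = ln(3 + 3) = ln(6) ≈ 1.792
RHS = ln(3) + ln(3) = 2·ln(3) ≈ 2.197

Since LHS ≠ RHS, this pair disproves the claim, and no lexicographically smaller pair (s ≤ t, integers ≥ 3) does.

For instance (4, 7) is also a counterexample (LHS = ln(11) ≈ 2.398, RHS = ln(4) + ln(7) ≈ 3.332), but it's lexicographically larger.

Answer: (s, t) = (3, 3)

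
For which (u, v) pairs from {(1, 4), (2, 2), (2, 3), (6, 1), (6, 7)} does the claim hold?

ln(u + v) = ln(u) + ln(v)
(2, 2)

Testing each pair:
(1, 4): LHS = ln(5) ≈ 1.609, RHS = ln(4) ≈ 1.386 → fails
(2, 2): LHS = ln(4) ≈ 1.386, RHS = 2·ln(2) ≈ 1.386 → holds
(2, 3): LHS = ln(5) ≈ 1.609, RHS = ln(2) + ln(3) ≈ 1.792 → fails
(6, 1): LHS = ln(7) ≈ 1.946, RHS = ln(6) ≈ 1.792 → fails
(6, 7): LHS = ln(13) ≈ 2.565, RHS = ln(6) + ln(7) ≈ 3.738 → fails

1 of 5 pairs satisfies the claim.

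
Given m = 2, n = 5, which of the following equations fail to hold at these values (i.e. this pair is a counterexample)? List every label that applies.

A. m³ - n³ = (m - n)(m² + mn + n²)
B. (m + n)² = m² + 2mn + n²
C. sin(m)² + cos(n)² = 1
C

Evaluating each claim at the given values:
A. LHS = -117, RHS = -117 → holds here (LHS = RHS)
B. LHS = 49, RHS = 49 → holds here (LHS = RHS)
C. LHS = cos(5)² + sin(2)² ≈ 0.9073, RHS = 1 → fails here (LHS ≠ RHS)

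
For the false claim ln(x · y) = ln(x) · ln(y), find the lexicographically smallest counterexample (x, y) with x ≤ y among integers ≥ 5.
(x, y) = (5, 5)

Substituting (5, 5) into the claim:
LHS = ln(5 · 5) = ln(25) ≈ 3.219
RHS = ln(5) · ln(5) = ln(5)² ≈ 2.59

Since LHS ≠ RHS, this pair disproves the claim, and no lexicographically smaller pair (x ≤ y, integers ≥ 5) does.

For instance (8, 12) is also a counterexample (LHS = ln(96) ≈ 4.564, RHS = ln(8)·ln(12) ≈ 5.167), but it's lexicographically larger.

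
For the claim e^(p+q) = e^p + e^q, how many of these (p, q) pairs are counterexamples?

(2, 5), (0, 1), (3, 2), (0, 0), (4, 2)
5

Testing each pair:
(2, 5): LHS = e^7 ≈ 1097, RHS = e^2 + e^5 ≈ 155.8 → counterexample
(0, 1): LHS = e ≈ 2.718, RHS = 1 + e ≈ 3.718 → counterexample
(3, 2): LHS = e^5 ≈ 148.4, RHS = e^2 + e^3 ≈ 27.47 → counterexample
(0, 0): LHS = 1, RHS = 2 → counterexample
(4, 2): LHS = e^6 ≈ 403.4, RHS = e^2 + e^4 ≈ 61.99 → counterexample

That makes 5 counterexamples.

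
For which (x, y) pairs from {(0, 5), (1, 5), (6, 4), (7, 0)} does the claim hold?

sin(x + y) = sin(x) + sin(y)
(0, 5), (7, 0)

Testing each pair:
(0, 5): LHS = sin(5) ≈ -0.9589, RHS = sin(5) ≈ -0.9589 → holds
(1, 5): LHS = sin(6) ≈ -0.2794, RHS = sin(5) + sin(1) ≈ -0.1175 → fails
(6, 4): LHS = sin(10) ≈ -0.544, RHS = sin(4) + sin(6) ≈ -1.036 → fails
(7, 0): LHS = sin(7) ≈ 0.657, RHS = sin(7) ≈ 0.657 → holds

2 of 4 pairs satisfy the claim.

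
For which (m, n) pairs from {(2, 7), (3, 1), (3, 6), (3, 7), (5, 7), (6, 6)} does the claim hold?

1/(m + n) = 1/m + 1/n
None

Testing each pair:
(2, 7): LHS = 1/9, RHS = 9/14 → fails
(3, 1): LHS = 1/4, RHS = 4/3 → fails
(3, 6): LHS = 1/9, RHS = 1/2 → fails
(3, 7): LHS = 1/10, RHS = 10/21 → fails
(5, 7): LHS = 1/12, RHS = 12/35 → fails
(6, 6): LHS = 1/12, RHS = 1/3 → fails

No pair satisfies the claim.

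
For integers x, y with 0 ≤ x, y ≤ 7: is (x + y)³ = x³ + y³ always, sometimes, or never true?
Sometimes true

It holds at (x, y) = (1, 0) (both sides equal 1), but fails at (x, y) = (7, 1) (LHS = 512, RHS = 344).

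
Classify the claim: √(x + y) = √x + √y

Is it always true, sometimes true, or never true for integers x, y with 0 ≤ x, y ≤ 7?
Sometimes true

It holds at (x, y) = (0, 6) (both sides equal √(6) ≈ 2.449), but fails at (x, y) = (5, 6) (LHS = √(11) ≈ 3.317, RHS = √(5) + √(6) ≈ 4.686).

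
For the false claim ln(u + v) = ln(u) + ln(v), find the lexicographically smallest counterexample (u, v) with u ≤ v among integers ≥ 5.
(u, v) = (5, 5)

Substituting (5, 5) into the claim:
LHS = ln(5 + 5) = ln(10) ≈ 2.303
RHS = ln(5) + ln(5) = 2·ln(5) ≈ 3.219

Since LHS ≠ RHS, this pair disproves the claim, and no lexicographically smaller pair (u ≤ v, integers ≥ 5) does.

For instance (6, 7) is also a counterexample (LHS = ln(13) ≈ 2.565, RHS = ln(6) + ln(7) ≈ 3.738), but it's lexicographically larger.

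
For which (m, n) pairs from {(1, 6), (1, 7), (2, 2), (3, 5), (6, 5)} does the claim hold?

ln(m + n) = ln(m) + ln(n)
Testing each pair:
(1, 6): LHS = ln(7) ≈ 1.946, RHS = ln(6) ≈ 1.792 → fails
(1, 7): LHS = ln(8) ≈ 2.079, RHS = ln(7) ≈ 1.946 → fails
(2, 2): LHS = ln(4) ≈ 1.386, RHS = 2·ln(2) ≈ 1.386 → holds
(3, 5): LHS = ln(8) ≈ 2.079, RHS = ln(3) + ln(5) ≈ 2.708 → fails
(6, 5): LHS = ln(11) ≈ 2.398, RHS = ln(5) + ln(6) ≈ 3.401 → fails

1 of 5 pairs satisfies the claim.

Answer: (2, 2)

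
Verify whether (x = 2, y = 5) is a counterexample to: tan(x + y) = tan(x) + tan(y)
Yes

Substituting x = 2, y = 5:
LHS = tan(2 + 5) = tan(7) ≈ 0.8714
RHS = tan(2) + tan(5) ≈ -5.566

Since LHS ≠ RHS, this pair disproves the claim.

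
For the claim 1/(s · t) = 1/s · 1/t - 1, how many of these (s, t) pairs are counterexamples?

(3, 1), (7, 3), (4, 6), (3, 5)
Testing each pair:
(3, 1): LHS = 1/3, RHS = -2/3 → counterexample
(7, 3): LHS = 1/21, RHS = -20/21 → counterexample
(4, 6): LHS = 1/24, RHS = -23/24 → counterexample
(3, 5): LHS = 1/15, RHS = -14/15 → counterexample

That makes 4 counterexamples.

Answer: 4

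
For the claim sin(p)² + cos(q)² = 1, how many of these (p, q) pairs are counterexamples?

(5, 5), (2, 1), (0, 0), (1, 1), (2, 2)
Testing each pair:
(5, 5): LHS = cos(5)² + sin(5)² = 1, RHS = 1 → satisfies claim
(2, 1): LHS = cos(1)² + sin(2)² ≈ 1.119, RHS = 1 → counterexample
(0, 0): LHS = 1, RHS = 1 → satisfies claim
(1, 1): LHS = cos(1)² + sin(1)² = 1, RHS = 1 → satisfies claim
(2, 2): LHS = cos(2)² + sin(2)² = 1, RHS = 1 → satisfies claim

That makes 1 counterexample.

Answer: 1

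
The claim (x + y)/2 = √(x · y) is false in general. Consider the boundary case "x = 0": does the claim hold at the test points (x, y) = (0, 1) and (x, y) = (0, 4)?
No, fails at both test points

At (0, 1): LHS = 1/2 ≠ RHS = 0
At (0, 4): LHS = 2 ≠ RHS = 0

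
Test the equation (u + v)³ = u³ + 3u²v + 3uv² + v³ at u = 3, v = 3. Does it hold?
Holds

Substituting u = 3, v = 3:

LHS = (3 + 3)³ = 216
RHS = 3³ + 3·3²·3 + 3·3·3² + 3³ = 216

LHS = RHS, so the equation holds at this point.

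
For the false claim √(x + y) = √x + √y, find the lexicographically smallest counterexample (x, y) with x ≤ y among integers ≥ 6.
Substituting (6, 6) into the claim:
LHS = √(6 + 6) = 2·√(3) ≈ 3.464
RHS = √6 + √6 = 2·√(6) ≈ 4.899

Since LHS ≠ RHS, this pair disproves the claim, and no lexicographically smaller pair (x ≤ y, integers ≥ 6) does.

For instance (8, 8) is also a counterexample (LHS = 4, RHS = 4·√(2) ≈ 5.657), but it's lexicographically larger.

Answer: (x, y) = (6, 6)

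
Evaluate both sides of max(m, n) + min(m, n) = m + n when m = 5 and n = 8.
LHS = max(5, 8) + min(5, 8) = 13
RHS = 5 + 8 = 13

LHS = RHS: the two sides agree.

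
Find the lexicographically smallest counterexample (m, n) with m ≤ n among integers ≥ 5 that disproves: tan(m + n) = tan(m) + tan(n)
Substituting (5, 5) into the claim:
LHS = tan(5 + 5) = tan(10) ≈ 0.6484
RHS = tan(5) + tan(5) = 2·tan(5) ≈ -6.761

Since LHS ≠ RHS, this pair disproves the claim, and no lexicographically smaller pair (m ≤ n, integers ≥ 5) does.

For instance (6, 7) is also a counterexample (LHS = tan(13) ≈ 0.463, RHS = tan(6) + tan(7) ≈ 0.5804), but it's lexicographically larger.

Answer: (m, n) = (5, 5)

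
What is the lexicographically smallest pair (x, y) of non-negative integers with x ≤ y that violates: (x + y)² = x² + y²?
At (0, 4): both sides equal 16, so it holds there.
At (0, 7): both sides equal 49, so it holds there.

Substituting (1, 1) into the claim:
LHS = (1 + 1)² = 4
RHS = 1² + 1² = 2

Since LHS ≠ RHS, this pair disproves the claim, and no lexicographically smaller pair (x ≤ y, non-negative integers) does.

For instance (2, 4) is also a counterexample (LHS = 36, RHS = 20), but it's lexicographically larger.

Answer: (x, y) = (1, 1)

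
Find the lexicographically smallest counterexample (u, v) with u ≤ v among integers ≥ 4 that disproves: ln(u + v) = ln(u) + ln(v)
Substituting (4, 4) into the claim:
LHS = ln(4 + 4) = ln(8) ≈ 2.079
RHS = ln(4) + ln(4) = 2·ln(4) ≈ 2.773

Since LHS ≠ RHS, this pair disproves the claim, and no lexicographically smaller pair (u ≤ v, integers ≥ 4) does.

For instance (7, 9) is also a counterexample (LHS = ln(16) ≈ 2.773, RHS = ln(7) + ln(9) ≈ 4.143), but it's lexicographically larger.

Answer: (u, v) = (4, 4)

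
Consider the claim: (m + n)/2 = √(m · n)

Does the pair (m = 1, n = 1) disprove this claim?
Substituting m = 1, n = 1:
LHS = (1 + 1)/2 = 1
RHS = √(1 · 1) = 1

The sides agree, so this pair does not disprove the claim.

Answer: No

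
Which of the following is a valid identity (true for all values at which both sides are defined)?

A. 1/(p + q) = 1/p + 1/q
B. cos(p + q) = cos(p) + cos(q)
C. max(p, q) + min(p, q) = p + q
C

A: fails at (1, 1) — LHS = 1/2, RHS = 2.
B: fails at (3, 5) — LHS = cos(8) ≈ -0.1455, RHS = cos(3) + cos(5) ≈ -0.7063.
C: holds — e.g. at (2, 3), both sides equal 5.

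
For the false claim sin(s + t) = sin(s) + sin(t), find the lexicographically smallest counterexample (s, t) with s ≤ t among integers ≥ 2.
(s, t) = (2, 2)

Substituting (2, 2) into the claim:
LHS = sin(2 + 2) = sin(4) ≈ -0.7568
RHS = sin(2) + sin(2) = 2·sin(2) ≈ 1.819

Since LHS ≠ RHS, this pair disproves the claim, and no lexicographically smaller pair (s ≤ t, integers ≥ 2) does.

For instance (2, 6) is also a counterexample (LHS = sin(8) ≈ 0.9894, RHS = sin(6) + sin(2) ≈ 0.6299), but it's lexicographically larger.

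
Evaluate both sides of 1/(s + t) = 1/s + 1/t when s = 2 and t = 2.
LHS = 1/(2 + 2) = 1/4
RHS = 1/2 + 1/2 = 1

LHS ≠ RHS, so the equation does not hold here.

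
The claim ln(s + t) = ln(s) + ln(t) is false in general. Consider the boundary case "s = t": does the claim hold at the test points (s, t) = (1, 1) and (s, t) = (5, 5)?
No, fails at both test points

At (1, 1): LHS = ln(2) ≈ 0.6931 ≠ RHS = 0
At (5, 5): LHS = ln(10) ≈ 2.303 ≠ RHS = 2·ln(5) ≈ 3.219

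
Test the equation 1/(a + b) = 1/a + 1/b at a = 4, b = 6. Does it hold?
Substituting a = 4, b = 6:

LHS = 1/(4 + 6) = 1/10
RHS = 1/4 + 1/6 = 5/12

LHS ≠ RHS, so the equation does not hold at this point.

Answer: Fails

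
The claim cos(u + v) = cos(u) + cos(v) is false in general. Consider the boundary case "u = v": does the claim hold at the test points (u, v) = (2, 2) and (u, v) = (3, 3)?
No, fails at both test points

At (2, 2): LHS = cos(4) ≈ -0.6536 ≠ RHS = 2·cos(2) ≈ -0.8323
At (3, 3): LHS = cos(6) ≈ 0.9602 ≠ RHS = 2·cos(3) ≈ -1.98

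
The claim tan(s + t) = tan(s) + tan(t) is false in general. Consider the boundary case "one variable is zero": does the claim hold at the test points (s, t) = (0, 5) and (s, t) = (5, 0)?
At (0, 5): LHS = tan(5) ≈ -3.381, RHS = tan(5) ≈ -3.381 → equal
At (5, 0): LHS = tan(5) ≈ -3.381, RHS = tan(5) ≈ -3.381 → equal

So the claim does hold at both of these boundary points, even though it is not an identity.

Answer: Yes, holds at both test points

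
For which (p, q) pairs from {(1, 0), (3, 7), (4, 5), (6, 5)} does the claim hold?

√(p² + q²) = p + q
Testing each pair:
(1, 0): LHS = 1, RHS = 1 → holds
(3, 7): LHS = √(58) ≈ 7.616, RHS = 10 → fails
(4, 5): LHS = √(41) ≈ 6.403, RHS = 9 → fails
(6, 5): LHS = √(61) ≈ 7.81, RHS = 11 → fails

1 of 4 pairs satisfies the claim.

Answer: (1, 0)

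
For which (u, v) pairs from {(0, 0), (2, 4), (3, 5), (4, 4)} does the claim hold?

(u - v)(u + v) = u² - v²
All pairs

Testing each pair:
(0, 0): LHS = 0, RHS = 0 → holds
(2, 4): LHS = -12, RHS = -12 → holds
(3, 5): LHS = -16, RHS = -16 → holds
(4, 4): LHS = 0, RHS = 0 → holds

Every pair satisfies the claim.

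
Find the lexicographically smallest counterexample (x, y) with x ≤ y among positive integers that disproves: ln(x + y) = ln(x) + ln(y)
Substituting (1, 1) into the claim:
LHS = ln(1 + 1) = ln(2) ≈ 0.6931
RHS = ln(1) + ln(1) = 0

Since LHS ≠ RHS, this pair disproves the claim, and no lexicographically smaller pair (x ≤ y, positive integers) does.

For instance (5, 7) is also a counterexample (LHS = ln(12) ≈ 2.485, RHS = ln(5) + ln(7) ≈ 3.555), but it's lexicographically larger.

Answer: (x, y) = (1, 1)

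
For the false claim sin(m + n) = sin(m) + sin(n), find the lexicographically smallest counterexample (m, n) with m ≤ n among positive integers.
(m, n) = (1, 1)

Substituting (1, 1) into the claim:
LHS = sin(1 + 1) = sin(2) ≈ 0.9093
RHS = sin(1) + sin(1) = 2·sin(1) ≈ 1.683

Since LHS ≠ RHS, this pair disproves the claim, and no lexicographically smaller pair (m ≤ n, positive integers) does.

For instance (2, 3) is also a counterexample (LHS = sin(5) ≈ -0.9589, RHS = sin(3) + sin(2) ≈ 1.05), but it's lexicographically larger.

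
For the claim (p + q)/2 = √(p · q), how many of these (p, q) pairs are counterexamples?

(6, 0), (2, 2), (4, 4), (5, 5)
Testing each pair:
(6, 0): LHS = 3, RHS = 0 → counterexample
(2, 2): LHS = 2, RHS = 2 → satisfies claim
(4, 4): LHS = 4, RHS = 4 → satisfies claim
(5, 5): LHS = 5, RHS = 5 → satisfies claim

That makes 1 counterexample.

Answer: 1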